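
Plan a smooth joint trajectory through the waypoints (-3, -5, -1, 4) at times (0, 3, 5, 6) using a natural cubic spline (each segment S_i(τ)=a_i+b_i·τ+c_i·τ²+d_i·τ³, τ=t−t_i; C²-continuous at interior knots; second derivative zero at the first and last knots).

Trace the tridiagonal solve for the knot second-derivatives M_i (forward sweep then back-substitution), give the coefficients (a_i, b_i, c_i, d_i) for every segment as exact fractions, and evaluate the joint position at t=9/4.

  seg 0: a=-3 b=-101/84 c=0 d=5/84
  seg 1: a=-5 b=17/42 c=15/28 d=11/84
  seg 2: a=-1 b=173/42 c=37/28 d=-37/84
S(9/4) = -1287/256

Δ: Δ0=-2/3, Δ1=2, Δ2=5
row 1: diag=10, rhs=16; c'=1/5, d'=8/5
row 2: denom=6−2·1/5=28/5; d'=(18−2·8/5)/(28/5)=37/14
back: M2=37/14
back: M1=8/5−1/5·37/14=15/14
M: M0=0, M1=15/14, M2=37/14, M3=0
seg 0: a=-3, c=M0/2=0, d=(M1−M0)/(6·3)=5/84, b=Δ0−h0·(2M0+M1)/6=-101/84
seg 1: a=-5, c=M1/2=15/28, d=(M2−M1)/(6·2)=11/84, b=Δ1−h1·(2M1+M2)/6=17/42
seg 2: a=-1, c=M2/2=37/28, d=(M3−M2)/(6·1)=-37/84, b=Δ2−h2·(2M2+M3)/6=173/42
t_q=9/4 → seg 0, τ=9/4; S=-3+-101/84·τ+0·τ²+5/84·τ³=-1287/256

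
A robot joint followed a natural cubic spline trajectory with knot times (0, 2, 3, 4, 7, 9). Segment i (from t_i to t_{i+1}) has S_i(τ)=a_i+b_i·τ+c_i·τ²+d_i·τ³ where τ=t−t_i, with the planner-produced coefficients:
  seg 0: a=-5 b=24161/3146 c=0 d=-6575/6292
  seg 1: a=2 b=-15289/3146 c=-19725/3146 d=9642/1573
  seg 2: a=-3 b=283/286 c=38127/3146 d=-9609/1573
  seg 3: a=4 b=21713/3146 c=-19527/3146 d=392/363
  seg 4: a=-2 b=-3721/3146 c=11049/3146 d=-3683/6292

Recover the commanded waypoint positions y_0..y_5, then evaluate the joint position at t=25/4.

y_0=-5 y_1=2 y_2=-3 y_3=4 y_4=-2 y_5=5
S(25/4) = 20489/50336

y_0 = S_0(0) = a_0 = -5
y_1 = S_1(0) = a_1 = 2
y_2 = S_2(0) = a_2 = -3
y_3 = S_3(0) = a_3 = 4
y_4 = S_4(0) = a_4 = -2
y_5 = S_4(2) = 5
t_q=25/4 is in segment 3 (τ=9/4); S_3(τ)=20489/50336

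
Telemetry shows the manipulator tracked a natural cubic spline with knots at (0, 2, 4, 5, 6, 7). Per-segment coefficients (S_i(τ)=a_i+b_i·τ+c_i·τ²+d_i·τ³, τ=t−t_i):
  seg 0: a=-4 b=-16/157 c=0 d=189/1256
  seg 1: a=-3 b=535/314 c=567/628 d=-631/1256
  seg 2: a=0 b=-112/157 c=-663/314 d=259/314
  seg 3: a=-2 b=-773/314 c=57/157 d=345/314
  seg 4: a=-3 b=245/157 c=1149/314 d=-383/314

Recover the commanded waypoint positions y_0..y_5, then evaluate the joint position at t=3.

y_0 = S_0(0) = a_0 = -4
y_1 = S_1(0) = a_1 = -3
y_2 = S_2(0) = a_2 = 0
y_3 = S_3(0) = a_3 = -2
y_4 = S_4(0) = a_4 = -3
y_5 = S_4(1) = 1
t_q=3 is in segment 1 (τ=1); S_1(τ)=-1125/1256

y_0=-4 y_1=-3 y_2=0 y_3=-2 y_4=-3 y_5=1
S(3) = -1125/1256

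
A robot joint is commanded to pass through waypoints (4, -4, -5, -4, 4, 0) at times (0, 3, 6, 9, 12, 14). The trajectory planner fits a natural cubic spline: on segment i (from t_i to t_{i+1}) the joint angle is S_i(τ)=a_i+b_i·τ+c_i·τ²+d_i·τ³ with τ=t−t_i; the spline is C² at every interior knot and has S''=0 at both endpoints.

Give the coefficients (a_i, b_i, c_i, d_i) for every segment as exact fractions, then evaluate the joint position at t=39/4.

Δ: Δ0=-8/3, Δ1=-1/3, Δ2=1/3, Δ3=8/3, Δ4=-2
row 1: diag=12, rhs=14; c'=1/4, d'=7/6
row 2: denom=12−3·1/4=45/4; d'=(4−3·7/6)/(45/4)=2/45
row 3: denom=12−3·4/15=56/5; d'=(14−3·2/45)/(56/5)=26/21
row 4: denom=10−3·15/56=515/56; d'=(-28−3·26/21)/(515/56)=-1776/515
back: M4=-1776/515
back: M3=26/21−15/56·-1776/515=668/309
back: M2=2/45−4/15·668/309=-274/515
back: M1=7/6−1/4·-274/515=2008/1545
M: M0=0, M1=2008/1545, M2=-274/515, M3=668/309, M4=-1776/515, M5=0
seg 0: a=4, c=M0/2=0, d=(M1−M0)/(6·3)=1004/13905, b=Δ0−h0·(2M0+M1)/6=-1708/515
seg 1: a=-4, c=M1/2=1004/1545, d=(M2−M1)/(6·3)=-283/2781, b=Δ1−h1·(2M1+M2)/6=-704/515
seg 2: a=-5, c=M2/2=-137/515, d=(M3−M2)/(6·3)=2081/13905, b=Δ2−h2·(2M2+M3)/6=-111/515
seg 3: a=-4, c=M3/2=334/309, d=(M4−M3)/(6·3)=-4334/13905, b=Δ3−h3·(2M3+M4)/6=1148/515
seg 4: a=4, c=M4/2=-888/515, d=(M5−M4)/(6·2)=148/515, b=Δ4−h4·(2M4+M5)/6=154/515
t_q=39/4 → seg 3, τ=3/4; S=-4+1148/515·τ+334/309·τ²+-4334/13905·τ³=-6103/3296

  seg 0: a=4 b=-1708/515 c=0 d=1004/13905
  seg 1: a=-4 b=-704/515 c=1004/1545 d=-283/2781
  seg 2: a=-5 b=-111/515 c=-137/515 d=2081/13905
  seg 3: a=-4 b=1148/515 c=334/309 d=-4334/13905
  seg 4: a=4 b=154/515 c=-888/515 d=148/515
S(39/4) = -6103/3296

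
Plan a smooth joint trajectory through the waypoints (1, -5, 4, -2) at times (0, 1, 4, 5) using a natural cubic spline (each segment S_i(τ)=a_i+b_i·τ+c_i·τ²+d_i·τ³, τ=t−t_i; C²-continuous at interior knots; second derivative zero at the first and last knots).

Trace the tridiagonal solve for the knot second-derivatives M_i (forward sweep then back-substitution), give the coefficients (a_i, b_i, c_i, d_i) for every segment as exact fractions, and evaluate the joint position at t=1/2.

  seg 0: a=1 b=-39/5 c=0 d=9/5
  seg 1: a=-5 b=-12/5 c=27/5 d=-6/5
  seg 2: a=4 b=-12/5 c=-27/5 d=9/5
S(1/2) = -107/40

Δ: Δ0=-6, Δ1=3, Δ2=-6
row 1: diag=8, rhs=54; c'=3/8, d'=27/4
row 2: denom=8−3·3/8=55/8; d'=(-54−3·27/4)/(55/8)=-54/5
back: M2=-54/5
back: M1=27/4−3/8·-54/5=54/5
M: M0=0, M1=54/5, M2=-54/5, M3=0
seg 0: a=1, c=M0/2=0, d=(M1−M0)/(6·1)=9/5, b=Δ0−h0·(2M0+M1)/6=-39/5
seg 1: a=-5, c=M1/2=27/5, d=(M2−M1)/(6·3)=-6/5, b=Δ1−h1·(2M1+M2)/6=-12/5
seg 2: a=4, c=M2/2=-27/5, d=(M3−M2)/(6·1)=9/5, b=Δ2−h2·(2M2+M3)/6=-12/5
t_q=1/2 → seg 0, τ=1/2; S=1+-39/5·τ+0·τ²+9/5·τ³=-107/40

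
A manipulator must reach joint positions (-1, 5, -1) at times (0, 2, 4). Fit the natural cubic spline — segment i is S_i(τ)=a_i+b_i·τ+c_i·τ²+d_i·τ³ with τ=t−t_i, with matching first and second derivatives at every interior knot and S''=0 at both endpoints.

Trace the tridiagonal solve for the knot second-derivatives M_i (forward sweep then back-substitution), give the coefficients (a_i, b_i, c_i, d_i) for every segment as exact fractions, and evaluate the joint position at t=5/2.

  seg 0: a=-1 b=9/2 c=0 d=-3/8
  seg 1: a=5 b=0 c=-9/4 d=3/8
S(5/2) = 287/64

Δ: Δ0=3, Δ1=-3
row 1: diag=8, rhs=-36; c'=1/4, d'=-9/2
back: M1=-9/2
M: M0=0, M1=-9/2, M2=0
seg 0: a=-1, c=M0/2=0, d=(M1−M0)/(6·2)=-3/8, b=Δ0−h0·(2M0+M1)/6=9/2
seg 1: a=5, c=M1/2=-9/4, d=(M2−M1)/(6·2)=3/8, b=Δ1−h1·(2M1+M2)/6=0
t_q=5/2 → seg 1, τ=1/2; S=5+0·τ+-9/4·τ²+3/8·τ³=287/64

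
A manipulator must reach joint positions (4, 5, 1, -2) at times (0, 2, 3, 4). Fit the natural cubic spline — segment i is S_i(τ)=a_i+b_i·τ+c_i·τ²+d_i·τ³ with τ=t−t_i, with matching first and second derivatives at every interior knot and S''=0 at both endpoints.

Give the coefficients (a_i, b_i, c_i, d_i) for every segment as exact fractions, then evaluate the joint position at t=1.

Δ: Δ0=1/2, Δ1=-4, Δ2=-3
row 1: diag=6, rhs=-27; c'=1/6, d'=-9/2
row 2: denom=4−1·1/6=23/6; d'=(6−1·-9/2)/(23/6)=63/23
back: M2=63/23
back: M1=-9/2−1/6·63/23=-114/23
M: M0=0, M1=-114/23, M2=63/23, M3=0
seg 0: a=4, c=M0/2=0, d=(M1−M0)/(6·2)=-19/46, b=Δ0−h0·(2M0+M1)/6=99/46
seg 1: a=5, c=M1/2=-57/23, d=(M2−M1)/(6·1)=59/46, b=Δ1−h1·(2M1+M2)/6=-129/46
seg 2: a=1, c=M2/2=63/46, d=(M3−M2)/(6·1)=-21/46, b=Δ2−h2·(2M2+M3)/6=-90/23
t_q=1 → seg 0, τ=1; S=4+99/46·τ+0·τ²+-19/46·τ³=132/23

  seg 0: a=4 b=99/46 c=0 d=-19/46
  seg 1: a=5 b=-129/46 c=-57/23 d=59/46
  seg 2: a=1 b=-90/23 c=63/46 d=-21/46
S(1) = 132/23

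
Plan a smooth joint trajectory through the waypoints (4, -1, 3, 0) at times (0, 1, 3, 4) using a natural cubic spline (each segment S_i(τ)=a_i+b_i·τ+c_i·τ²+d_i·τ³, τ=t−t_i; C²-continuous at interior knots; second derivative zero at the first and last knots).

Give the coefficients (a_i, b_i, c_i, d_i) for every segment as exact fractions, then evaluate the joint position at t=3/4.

  seg 0: a=4 b=-53/8 c=0 d=13/8
  seg 1: a=-1 b=-7/4 c=39/8 d=-3/2
  seg 2: a=3 b=-1/4 c=-33/8 d=11/8
S(3/4) = -145/512

Δ: Δ0=-5, Δ1=2, Δ2=-3
row 1: diag=6, rhs=42; c'=1/3, d'=7
row 2: denom=6−2·1/3=16/3; d'=(-30−2·7)/(16/3)=-33/4
back: M2=-33/4
back: M1=7−1/3·-33/4=39/4
M: M0=0, M1=39/4, M2=-33/4, M3=0
seg 0: a=4, c=M0/2=0, d=(M1−M0)/(6·1)=13/8, b=Δ0−h0·(2M0+M1)/6=-53/8
seg 1: a=-1, c=M1/2=39/8, d=(M2−M1)/(6·2)=-3/2, b=Δ1−h1·(2M1+M2)/6=-7/4
seg 2: a=3, c=M2/2=-33/8, d=(M3−M2)/(6·1)=11/8, b=Δ2−h2·(2M2+M3)/6=-1/4
t_q=3/4 → seg 0, τ=3/4; S=4+-53/8·τ+0·τ²+13/8·τ³=-145/512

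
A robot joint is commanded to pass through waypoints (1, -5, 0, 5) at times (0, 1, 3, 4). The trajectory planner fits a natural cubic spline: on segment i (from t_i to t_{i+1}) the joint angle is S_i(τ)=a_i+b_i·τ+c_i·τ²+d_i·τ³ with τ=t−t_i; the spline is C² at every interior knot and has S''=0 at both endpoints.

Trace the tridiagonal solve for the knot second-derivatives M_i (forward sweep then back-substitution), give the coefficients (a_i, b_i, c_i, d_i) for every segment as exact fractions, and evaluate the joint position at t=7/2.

Δ: Δ0=-6, Δ1=5/2, Δ2=5
row 1: diag=6, rhs=51; c'=1/3, d'=17/2
row 2: denom=6−2·1/3=16/3; d'=(15−2·17/2)/(16/3)=-3/8
back: M2=-3/8
back: M1=17/2−1/3·-3/8=69/8
M: M0=0, M1=69/8, M2=-3/8, M3=0
seg 0: a=1, c=M0/2=0, d=(M1−M0)/(6·1)=23/16, b=Δ0−h0·(2M0+M1)/6=-119/16
seg 1: a=-5, c=M1/2=69/16, d=(M2−M1)/(6·2)=-3/4, b=Δ1−h1·(2M1+M2)/6=-25/8
seg 2: a=0, c=M2/2=-3/16, d=(M3−M2)/(6·1)=1/16, b=Δ2−h2·(2M2+M3)/6=41/8
t_q=7/2 → seg 2, τ=1/2; S=0+41/8·τ+-3/16·τ²+1/16·τ³=323/128

  seg 0: a=1 b=-119/16 c=0 d=23/16
  seg 1: a=-5 b=-25/8 c=69/16 d=-3/4
  seg 2: a=0 b=41/8 c=-3/16 d=1/16
S(7/2) = 323/128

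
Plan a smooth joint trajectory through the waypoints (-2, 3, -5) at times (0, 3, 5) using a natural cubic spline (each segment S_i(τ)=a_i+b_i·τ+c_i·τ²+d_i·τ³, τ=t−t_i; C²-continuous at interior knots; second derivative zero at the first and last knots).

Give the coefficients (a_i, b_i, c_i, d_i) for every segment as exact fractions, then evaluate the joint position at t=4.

  seg 0: a=-2 b=101/30 c=0 d=-17/90
  seg 1: a=3 b=-26/15 c=-17/10 d=17/60
S(4) = -3/20

Δ: Δ0=5/3, Δ1=-4
row 1: diag=10, rhs=-34; c'=1/5, d'=-17/5
back: M1=-17/5
M: M0=0, M1=-17/5, M2=0
seg 0: a=-2, c=M0/2=0, d=(M1−M0)/(6·3)=-17/90, b=Δ0−h0·(2M0+M1)/6=101/30
seg 1: a=3, c=M1/2=-17/10, d=(M2−M1)/(6·2)=17/60, b=Δ1−h1·(2M1+M2)/6=-26/15
t_q=4 → seg 1, τ=1; S=3+-26/15·τ+-17/10·τ²+17/60·τ³=-3/20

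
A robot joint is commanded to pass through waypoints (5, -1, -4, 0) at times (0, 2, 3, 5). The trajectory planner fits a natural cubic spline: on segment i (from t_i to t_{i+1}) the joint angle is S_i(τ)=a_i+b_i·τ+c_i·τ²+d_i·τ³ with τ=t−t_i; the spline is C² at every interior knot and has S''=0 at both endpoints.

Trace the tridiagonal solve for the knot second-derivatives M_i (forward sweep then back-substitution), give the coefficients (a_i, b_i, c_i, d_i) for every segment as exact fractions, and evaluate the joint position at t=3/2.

Δ: Δ0=-3, Δ1=-3, Δ2=2
row 1: diag=6, rhs=0; c'=1/6, d'=0
row 2: denom=6−1·1/6=35/6; d'=(30−1·0)/(35/6)=36/7
back: M2=36/7
back: M1=0−1/6·36/7=-6/7
M: M0=0, M1=-6/7, M2=36/7, M3=0
seg 0: a=5, c=M0/2=0, d=(M1−M0)/(6·2)=-1/14, b=Δ0−h0·(2M0+M1)/6=-19/7
seg 1: a=-1, c=M1/2=-3/7, d=(M2−M1)/(6·1)=1, b=Δ1−h1·(2M1+M2)/6=-25/7
seg 2: a=-4, c=M2/2=18/7, d=(M3−M2)/(6·2)=-3/7, b=Δ2−h2·(2M2+M3)/6=-10/7
t_q=3/2 → seg 0, τ=3/2; S=5+-19/7·τ+0·τ²+-1/14·τ³=11/16

  seg 0: a=5 b=-19/7 c=0 d=-1/14
  seg 1: a=-1 b=-25/7 c=-3/7 d=1
  seg 2: a=-4 b=-10/7 c=18/7 d=-3/7
S(3/2) = 11/16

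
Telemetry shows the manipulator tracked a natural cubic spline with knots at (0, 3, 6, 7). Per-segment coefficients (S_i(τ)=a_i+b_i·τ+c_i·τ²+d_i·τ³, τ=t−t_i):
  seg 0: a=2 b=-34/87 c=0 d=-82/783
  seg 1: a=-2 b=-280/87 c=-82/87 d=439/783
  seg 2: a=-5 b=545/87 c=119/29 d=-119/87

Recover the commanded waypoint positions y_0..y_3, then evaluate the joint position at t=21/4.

y_0 = S_0(0) = a_0 = 2
y_1 = S_1(0) = a_1 = -2
y_2 = S_2(0) = a_2 = -5
y_3 = S_2(1) = 4
t_q=21/4 is in segment 1 (τ=9/4); S_1(τ)=-14155/1856

y_0=2 y_1=-2 y_2=-5 y_3=4
S(21/4) = -14155/1856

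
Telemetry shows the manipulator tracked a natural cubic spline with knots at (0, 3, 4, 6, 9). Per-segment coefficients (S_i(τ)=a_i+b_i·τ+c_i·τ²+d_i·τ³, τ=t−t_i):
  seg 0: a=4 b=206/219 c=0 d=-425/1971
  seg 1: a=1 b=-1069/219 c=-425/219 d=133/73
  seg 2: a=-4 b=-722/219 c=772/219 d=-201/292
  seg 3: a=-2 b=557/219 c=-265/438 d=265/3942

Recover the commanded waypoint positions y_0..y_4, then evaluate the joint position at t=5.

y_0=4 y_1=1 y_2=-4 y_3=-2 y_4=2
S(5) = -3907/876

y_0 = S_0(0) = a_0 = 4
y_1 = S_1(0) = a_1 = 1
y_2 = S_2(0) = a_2 = -4
y_3 = S_3(0) = a_3 = -2
y_4 = S_3(3) = 2
t_q=5 is in segment 2 (τ=1); S_2(τ)=-3907/876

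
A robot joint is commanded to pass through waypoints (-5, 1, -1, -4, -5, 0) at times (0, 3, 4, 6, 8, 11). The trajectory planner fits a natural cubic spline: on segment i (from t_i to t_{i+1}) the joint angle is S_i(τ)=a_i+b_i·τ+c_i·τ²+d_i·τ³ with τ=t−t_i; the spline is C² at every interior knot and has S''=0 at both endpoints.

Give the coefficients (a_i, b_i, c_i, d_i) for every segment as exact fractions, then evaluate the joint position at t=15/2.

Δ: Δ0=2, Δ1=-2, Δ2=-3/2, Δ3=-1/2, Δ4=5/3
row 1: diag=8, rhs=-24; c'=1/8, d'=-3
row 2: denom=6−1·1/8=47/8; d'=(3−1·-3)/(47/8)=48/47
row 3: denom=8−2·16/47=344/47; d'=(6−2·48/47)/(344/47)=93/172
row 4: denom=10−2·47/172=813/86; d'=(13−2·93/172)/(813/86)=1025/813
back: M4=1025/813
back: M3=93/172−47/172·1025/813=319/1626
back: M2=48/47−16/47·319/1626=776/813
back: M1=-3−1/8·776/813=-2536/813
M: M0=0, M1=-2536/813, M2=776/813, M3=319/1626, M4=1025/813, M5=0
seg 0: a=-5, c=M0/2=0, d=(M1−M0)/(6·3)=-1268/7317, b=Δ0−h0·(2M0+M1)/6=2894/813
seg 1: a=1, c=M1/2=-1268/813, d=(M2−M1)/(6·1)=184/271, b=Δ1−h1·(2M1+M2)/6=-910/813
seg 2: a=-1, c=M2/2=388/813, d=(M3−M2)/(6·2)=-137/2168, b=Δ2−h2·(2M2+M3)/6=-1790/813
seg 3: a=-4, c=M3/2=319/3252, d=(M4−M3)/(6·2)=577/6504, b=Δ3−h3·(2M3+M4)/6=-1709/1626
seg 4: a=-5, c=M4/2=1025/1626, d=(M5−M4)/(6·3)=-1025/14634, b=Δ4−h4·(2M4+M5)/6=110/271
t_q=15/2 → seg 3, τ=3/2; S=-4+-1709/1626·τ+319/3252·τ²+577/6504·τ³=-87699/17344

  seg 0: a=-5 b=2894/813 c=0 d=-1268/7317
  seg 1: a=1 b=-910/813 c=-1268/813 d=184/271
  seg 2: a=-1 b=-1790/813 c=388/813 d=-137/2168
  seg 3: a=-4 b=-1709/1626 c=319/3252 d=577/6504
  seg 4: a=-5 b=110/271 c=1025/1626 d=-1025/14634
S(15/2) = -87699/17344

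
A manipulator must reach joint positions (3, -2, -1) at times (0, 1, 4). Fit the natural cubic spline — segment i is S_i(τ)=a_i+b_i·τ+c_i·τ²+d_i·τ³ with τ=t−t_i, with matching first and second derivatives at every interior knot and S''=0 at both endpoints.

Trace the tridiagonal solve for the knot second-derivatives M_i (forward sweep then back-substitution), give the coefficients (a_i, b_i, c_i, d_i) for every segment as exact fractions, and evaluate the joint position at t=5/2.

Δ: Δ0=-5, Δ1=1/3
row 1: diag=8, rhs=32; c'=3/8, d'=4
back: M1=4
M: M0=0, M1=4, M2=0
seg 0: a=3, c=M0/2=0, d=(M1−M0)/(6·1)=2/3, b=Δ0−h0·(2M0+M1)/6=-17/3
seg 1: a=-2, c=M1/2=2, d=(M2−M1)/(6·3)=-2/9, b=Δ1−h1·(2M1+M2)/6=-11/3
t_q=5/2 → seg 1, τ=3/2; S=-2+-11/3·τ+2·τ²+-2/9·τ³=-15/4

  seg 0: a=3 b=-17/3 c=0 d=2/3
  seg 1: a=-2 b=-11/3 c=2 d=-2/9
S(5/2) = -15/4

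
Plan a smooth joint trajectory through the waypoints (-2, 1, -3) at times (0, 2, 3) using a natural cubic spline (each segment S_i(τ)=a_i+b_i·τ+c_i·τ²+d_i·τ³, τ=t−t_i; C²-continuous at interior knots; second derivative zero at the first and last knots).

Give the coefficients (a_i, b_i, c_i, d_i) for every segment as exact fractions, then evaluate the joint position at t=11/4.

Δ: Δ0=3/2, Δ1=-4
row 1: diag=6, rhs=-33; c'=1/6, d'=-11/2
back: M1=-11/2
M: M0=0, M1=-11/2, M2=0
seg 0: a=-2, c=M0/2=0, d=(M1−M0)/(6·2)=-11/24, b=Δ0−h0·(2M0+M1)/6=10/3
seg 1: a=1, c=M1/2=-11/4, d=(M2−M1)/(6·1)=11/12, b=Δ1−h1·(2M1+M2)/6=-13/6
t_q=11/4 → seg 1, τ=3/4; S=1+-13/6·τ+-11/4·τ²+11/12·τ³=-457/256

  seg 0: a=-2 b=10/3 c=0 d=-11/24
  seg 1: a=1 b=-13/6 c=-11/4 d=11/12
S(11/4) = -457/256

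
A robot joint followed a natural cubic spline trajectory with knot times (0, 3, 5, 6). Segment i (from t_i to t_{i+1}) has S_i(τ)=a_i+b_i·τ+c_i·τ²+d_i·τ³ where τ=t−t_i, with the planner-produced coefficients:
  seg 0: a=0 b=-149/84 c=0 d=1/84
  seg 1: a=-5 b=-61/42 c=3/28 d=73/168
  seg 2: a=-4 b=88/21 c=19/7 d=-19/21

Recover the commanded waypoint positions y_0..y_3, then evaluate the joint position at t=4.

y_0 = S_0(0) = a_0 = 0
y_1 = S_1(0) = a_1 = -5
y_2 = S_2(0) = a_2 = -4
y_3 = S_2(1) = 2
t_q=4 is in segment 1 (τ=1); S_1(τ)=-331/56

y_0=0 y_1=-5 y_2=-4 y_3=2
S(4) = -331/56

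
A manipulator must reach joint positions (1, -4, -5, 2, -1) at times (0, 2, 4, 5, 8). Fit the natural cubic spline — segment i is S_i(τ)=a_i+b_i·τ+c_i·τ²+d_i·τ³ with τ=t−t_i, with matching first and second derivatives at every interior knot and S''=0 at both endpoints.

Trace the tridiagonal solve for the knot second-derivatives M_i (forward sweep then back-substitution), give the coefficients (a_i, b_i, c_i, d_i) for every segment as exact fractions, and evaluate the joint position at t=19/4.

Δ: Δ0=-5/2, Δ1=-1/2, Δ2=7, Δ3=-1
row 1: diag=8, rhs=12; c'=1/4, d'=3/2
row 2: denom=6−2·1/4=11/2; d'=(45−2·3/2)/(11/2)=84/11
row 3: denom=8−1·2/11=86/11; d'=(-48−1·84/11)/(86/11)=-306/43
back: M3=-306/43
back: M2=84/11−2/11·-306/43=384/43
back: M1=3/2−1/4·384/43=-63/86
M: M0=0, M1=-63/86, M2=384/43, M3=-306/43, M4=0
seg 0: a=1, c=M0/2=0, d=(M1−M0)/(6·2)=-21/344, b=Δ0−h0·(2M0+M1)/6=-97/43
seg 1: a=-4, c=M1/2=-63/172, d=(M2−M1)/(6·2)=277/344, b=Δ1−h1·(2M1+M2)/6=-257/86
seg 2: a=-5, c=M2/2=192/43, d=(M3−M2)/(6·1)=-115/43, b=Δ2−h2·(2M2+M3)/6=224/43
seg 3: a=2, c=M3/2=-153/43, d=(M4−M3)/(6·3)=17/43, b=Δ3−h3·(2M3+M4)/6=263/43
t_q=19/4 → seg 2, τ=3/4; S=-5+224/43·τ+192/43·τ²+-115/43·τ³=799/2752

  seg 0: a=1 b=-97/43 c=0 d=-21/344
  seg 1: a=-4 b=-257/86 c=-63/172 d=277/344
  seg 2: a=-5 b=224/43 c=192/43 d=-115/43
  seg 3: a=2 b=263/43 c=-153/43 d=17/43
S(19/4) = 799/2752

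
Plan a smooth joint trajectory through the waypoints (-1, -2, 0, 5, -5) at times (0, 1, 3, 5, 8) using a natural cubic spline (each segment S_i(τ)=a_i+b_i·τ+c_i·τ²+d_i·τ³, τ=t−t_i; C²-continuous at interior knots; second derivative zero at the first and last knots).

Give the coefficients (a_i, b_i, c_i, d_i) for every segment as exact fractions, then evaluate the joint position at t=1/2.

  seg 0: a=-1 b=-193/156 c=0 d=37/156
  seg 1: a=-2 b=-41/78 c=37/52 d=1/39
  seg 2: a=0 b=205/78 c=45/52 d=-145/312
  seg 3: a=5 b=20/39 c=-25/13 d=25/117
S(1/2) = -661/416

Δ: Δ0=-1, Δ1=1, Δ2=5/2, Δ3=-10/3
row 1: diag=6, rhs=12; c'=1/3, d'=2
row 2: denom=8−2·1/3=22/3; d'=(9−2·2)/(22/3)=15/22
row 3: denom=10−2·3/11=104/11; d'=(-35−2·15/22)/(104/11)=-50/13
back: M3=-50/13
back: M2=15/22−3/11·-50/13=45/26
back: M1=2−1/3·45/26=37/26
M: M0=0, M1=37/26, M2=45/26, M3=-50/13, M4=0
seg 0: a=-1, c=M0/2=0, d=(M1−M0)/(6·1)=37/156, b=Δ0−h0·(2M0+M1)/6=-193/156
seg 1: a=-2, c=M1/2=37/52, d=(M2−M1)/(6·2)=1/39, b=Δ1−h1·(2M1+M2)/6=-41/78
seg 2: a=0, c=M2/2=45/52, d=(M3−M2)/(6·2)=-145/312, b=Δ2−h2·(2M2+M3)/6=205/78
seg 3: a=5, c=M3/2=-25/13, d=(M4−M3)/(6·3)=25/117, b=Δ3−h3·(2M3+M4)/6=20/39
t_q=1/2 → seg 0, τ=1/2; S=-1+-193/156·τ+0·τ²+37/156·τ³=-661/416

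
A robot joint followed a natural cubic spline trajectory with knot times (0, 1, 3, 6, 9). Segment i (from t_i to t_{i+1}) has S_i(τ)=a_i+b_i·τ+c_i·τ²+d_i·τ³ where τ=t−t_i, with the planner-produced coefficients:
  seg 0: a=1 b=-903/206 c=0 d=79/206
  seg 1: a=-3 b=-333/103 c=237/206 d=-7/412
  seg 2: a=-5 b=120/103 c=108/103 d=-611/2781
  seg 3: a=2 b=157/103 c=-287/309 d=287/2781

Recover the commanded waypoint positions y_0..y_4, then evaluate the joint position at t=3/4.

y_0=1 y_1=-3 y_2=-5 y_3=2 y_4=1
S(3/4) = -28027/13184

y_0 = S_0(0) = a_0 = 1
y_1 = S_1(0) = a_1 = -3
y_2 = S_2(0) = a_2 = -5
y_3 = S_3(0) = a_3 = 2
y_4 = S_3(3) = 1
t_q=3/4 is in segment 0 (τ=3/4); S_0(τ)=-28027/13184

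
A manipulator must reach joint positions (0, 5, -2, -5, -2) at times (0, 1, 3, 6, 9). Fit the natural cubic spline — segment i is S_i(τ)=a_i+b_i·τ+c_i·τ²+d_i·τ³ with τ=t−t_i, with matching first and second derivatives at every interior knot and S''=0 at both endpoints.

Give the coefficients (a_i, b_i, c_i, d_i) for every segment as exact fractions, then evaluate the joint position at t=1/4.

  seg 0: a=0 b=2721/412 c=0 d=-661/412
  seg 1: a=5 b=369/206 c=-1983/412 d=893/824
  seg 2: a=-2 b=-459/103 c=174/103 d=-166/927
  seg 3: a=-5 b=87/103 c=8/103 d=-8/927
S(1/4) = 42875/26368

Δ: Δ0=5, Δ1=-7/2, Δ2=-1, Δ3=1
row 1: diag=6, rhs=-51; c'=1/3, d'=-17/2
row 2: denom=10−2·1/3=28/3; d'=(15−2·-17/2)/(28/3)=24/7
row 3: denom=12−3·9/28=309/28; d'=(12−3·24/7)/(309/28)=16/103
back: M3=16/103
back: M2=24/7−9/28·16/103=348/103
back: M1=-17/2−1/3·348/103=-1983/206
M: M0=0, M1=-1983/206, M2=348/103, M3=16/103, M4=0
seg 0: a=0, c=M0/2=0, d=(M1−M0)/(6·1)=-661/412, b=Δ0−h0·(2M0+M1)/6=2721/412
seg 1: a=5, c=M1/2=-1983/412, d=(M2−M1)/(6·2)=893/824, b=Δ1−h1·(2M1+M2)/6=369/206
seg 2: a=-2, c=M2/2=174/103, d=(M3−M2)/(6·3)=-166/927, b=Δ2−h2·(2M2+M3)/6=-459/103
seg 3: a=-5, c=M3/2=8/103, d=(M4−M3)/(6·3)=-8/927, b=Δ3−h3·(2M3+M4)/6=87/103
t_q=1/4 → seg 0, τ=1/4; S=0+2721/412·τ+0·τ²+-661/412·τ³=42875/26368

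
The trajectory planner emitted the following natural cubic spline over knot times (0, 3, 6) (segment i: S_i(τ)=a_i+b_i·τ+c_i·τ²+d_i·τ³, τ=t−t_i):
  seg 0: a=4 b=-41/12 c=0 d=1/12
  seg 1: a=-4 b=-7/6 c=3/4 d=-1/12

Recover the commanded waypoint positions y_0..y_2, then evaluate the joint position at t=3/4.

y_0 = S_0(0) = a_0 = 4
y_1 = S_1(0) = a_1 = -4
y_2 = S_1(3) = -3
t_q=3/4 is in segment 0 (τ=3/4); S_0(τ)=377/256

y_0=4 y_1=-4 y_2=-3
S(3/4) = 377/256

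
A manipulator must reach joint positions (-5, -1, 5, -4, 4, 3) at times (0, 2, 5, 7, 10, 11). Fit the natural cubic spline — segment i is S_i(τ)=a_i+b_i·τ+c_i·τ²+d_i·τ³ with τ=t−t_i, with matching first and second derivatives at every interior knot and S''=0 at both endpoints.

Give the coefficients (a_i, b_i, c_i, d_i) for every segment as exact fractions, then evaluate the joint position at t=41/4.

Δ: Δ0=2, Δ1=2, Δ2=-9/2, Δ3=8/3, Δ4=-1
row 1: diag=10, rhs=0; c'=3/10, d'=0
row 2: denom=10−3·3/10=91/10; d'=(-39−3·0)/(91/10)=-30/7
row 3: denom=10−2·20/91=870/91; d'=(43−2·-30/7)/(870/91)=4693/870
row 4: denom=8−3·91/290=2047/290; d'=(-22−3·4693/870)/(2047/290)=-11073/2047
back: M4=-11073/2047
back: M3=4693/870−91/290·-11073/2047=43550/6141
back: M2=-30/7−20/91·43550/6141=-35890/6141
back: M1=0−3/10·-35890/6141=3589/2047
M: M0=0, M1=3589/2047, M2=-35890/6141, M3=43550/6141, M4=-11073/2047, M5=0
seg 0: a=-5, c=M0/2=0, d=(M1−M0)/(6·2)=3589/24564, b=Δ0−h0·(2M0+M1)/6=8693/6141
seg 1: a=-1, c=M1/2=3589/4094, d=(M2−M1)/(6·3)=-46657/110538, b=Δ1−h1·(2M1+M2)/6=19460/6141
seg 2: a=5, c=M2/2=-17945/6141, d=(M3−M2)/(6·2)=6620/6141, b=Δ2−h2·(2M2+M3)/6=-36449/12282
seg 3: a=-4, c=M3/2=21775/6141, d=(M4−M3)/(6·3)=-76769/110538, b=Δ3−h3·(2M3+M4)/6=-7043/4094
seg 4: a=4, c=M4/2=-11073/4094, d=(M5−M4)/(6·1)=3691/4094, b=Δ4−h4·(2M4+M5)/6=1644/2047
t_q=41/4 → seg 4, τ=1/4; S=4+1644/2047·τ+-11073/4094·τ²+3691/4094·τ³=1060071/262016

  seg 0: a=-5 b=8693/6141 c=0 d=3589/24564
  seg 1: a=-1 b=19460/6141 c=3589/4094 d=-46657/110538
  seg 2: a=5 b=-36449/12282 c=-17945/6141 d=6620/6141
  seg 3: a=-4 b=-7043/4094 c=21775/6141 d=-76769/110538
  seg 4: a=4 b=1644/2047 c=-11073/4094 d=3691/4094
S(41/4) = 1060071/262016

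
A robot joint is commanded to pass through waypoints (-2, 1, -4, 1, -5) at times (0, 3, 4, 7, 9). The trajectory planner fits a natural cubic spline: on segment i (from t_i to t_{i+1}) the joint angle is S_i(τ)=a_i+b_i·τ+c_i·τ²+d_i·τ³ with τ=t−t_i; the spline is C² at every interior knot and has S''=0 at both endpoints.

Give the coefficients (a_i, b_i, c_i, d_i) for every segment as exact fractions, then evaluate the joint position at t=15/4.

Δ: Δ0=1, Δ1=-5, Δ2=5/3, Δ3=-3
row 1: diag=8, rhs=-36; c'=1/8, d'=-9/2
row 2: denom=8−1·1/8=63/8; d'=(40−1·-9/2)/(63/8)=356/63
row 3: denom=10−3·8/21=62/7; d'=(-28−3·356/63)/(62/7)=-472/93
back: M3=-472/93
back: M2=356/63−8/21·-472/93=2116/279
back: M1=-9/2−1/8·2116/279=-1520/279
M: M0=0, M1=-1520/279, M2=2116/279, M3=-472/93, M4=0
seg 0: a=-2, c=M0/2=0, d=(M1−M0)/(6·3)=-760/2511, b=Δ0−h0·(2M0+M1)/6=1039/279
seg 1: a=1, c=M1/2=-760/279, d=(M2−M1)/(6·1)=202/93, b=Δ1−h1·(2M1+M2)/6=-1241/279
seg 2: a=-4, c=M2/2=1058/279, d=(M3−M2)/(6·3)=-1766/2511, b=Δ2−h2·(2M2+M3)/6=-943/279
seg 3: a=1, c=M3/2=-236/93, d=(M4−M3)/(6·2)=118/279, b=Δ3−h3·(2M3+M4)/6=107/279
t_q=15/4 → seg 1, τ=3/4; S=1+-1241/279·τ+-760/279·τ²+202/93·τ³=-8785/2976

  seg 0: a=-2 b=1039/279 c=0 d=-760/2511
  seg 1: a=1 b=-1241/279 c=-760/279 d=202/93
  seg 2: a=-4 b=-943/279 c=1058/279 d=-1766/2511
  seg 3: a=1 b=107/279 c=-236/93 d=118/279
S(15/4) = -8785/2976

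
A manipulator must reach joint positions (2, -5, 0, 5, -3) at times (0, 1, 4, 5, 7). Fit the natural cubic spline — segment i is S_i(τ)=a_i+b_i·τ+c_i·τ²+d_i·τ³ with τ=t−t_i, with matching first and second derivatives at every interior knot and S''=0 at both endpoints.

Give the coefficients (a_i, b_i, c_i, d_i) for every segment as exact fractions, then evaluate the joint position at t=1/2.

  seg 0: a=2 b=-7723/966 c=0 d=961/966
  seg 1: a=-5 b=-2420/483 c=961/322 d=-733/2898
  seg 2: a=0 b=5861/966 c=114/161 d=-245/138
  seg 3: a=5 b=1042/483 c=-1487/322 d=1487/1932
S(1/2) = -4825/2576

Δ: Δ0=-7, Δ1=5/3, Δ2=5, Δ3=-4
row 1: diag=8, rhs=52; c'=3/8, d'=13/2
row 2: denom=8−3·3/8=55/8; d'=(20−3·13/2)/(55/8)=4/55
row 3: denom=6−1·8/55=322/55; d'=(-54−1·4/55)/(322/55)=-1487/161
back: M3=-1487/161
back: M2=4/55−8/55·-1487/161=228/161
back: M1=13/2−3/8·228/161=961/161
M: M0=0, M1=961/161, M2=228/161, M3=-1487/161, M4=0
seg 0: a=2, c=M0/2=0, d=(M1−M0)/(6·1)=961/966, b=Δ0−h0·(2M0+M1)/6=-7723/966
seg 1: a=-5, c=M1/2=961/322, d=(M2−M1)/(6·3)=-733/2898, b=Δ1−h1·(2M1+M2)/6=-2420/483
seg 2: a=0, c=M2/2=114/161, d=(M3−M2)/(6·1)=-245/138, b=Δ2−h2·(2M2+M3)/6=5861/966
seg 3: a=5, c=M3/2=-1487/322, d=(M4−M3)/(6·2)=1487/1932, b=Δ3−h3·(2M3+M4)/6=1042/483
t_q=1/2 → seg 0, τ=1/2; S=2+-7723/966·τ+0·τ²+961/966·τ³=-4825/2576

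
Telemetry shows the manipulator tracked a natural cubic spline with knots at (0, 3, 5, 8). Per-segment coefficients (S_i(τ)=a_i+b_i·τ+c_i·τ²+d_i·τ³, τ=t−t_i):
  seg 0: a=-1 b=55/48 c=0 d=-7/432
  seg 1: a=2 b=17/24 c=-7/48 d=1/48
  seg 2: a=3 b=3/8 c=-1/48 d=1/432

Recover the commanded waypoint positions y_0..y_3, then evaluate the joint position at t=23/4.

y_0=-1 y_1=2 y_2=3 y_3=4
S(23/4) = 3349/1024

y_0 = S_0(0) = a_0 = -1
y_1 = S_1(0) = a_1 = 2
y_2 = S_2(0) = a_2 = 3
y_3 = S_2(3) = 4
t_q=23/4 is in segment 2 (τ=3/4); S_2(τ)=3349/1024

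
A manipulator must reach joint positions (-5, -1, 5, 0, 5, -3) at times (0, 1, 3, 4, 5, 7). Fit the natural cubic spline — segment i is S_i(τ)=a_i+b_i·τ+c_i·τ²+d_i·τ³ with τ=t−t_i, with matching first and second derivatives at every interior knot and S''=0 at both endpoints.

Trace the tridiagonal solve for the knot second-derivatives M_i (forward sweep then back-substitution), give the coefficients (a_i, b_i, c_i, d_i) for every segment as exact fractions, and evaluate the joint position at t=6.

  seg 0: a=-5 b=1213/350 c=0 d=187/350
  seg 1: a=-1 b=887/175 c=561/350 d=-923/700
  seg 2: a=5 b=-152/35 c=-1104/175 d=989/175
  seg 3: a=0 b=-1/175 c=1863/175 d=-141/25
  seg 4: a=5 b=764/175 c=-1098/175 d=183/175
S(6) = 724/175

Δ: Δ0=4, Δ1=3, Δ2=-5, Δ3=5, Δ4=-4
row 1: diag=6, rhs=-6; c'=1/3, d'=-1
row 2: denom=6−2·1/3=16/3; d'=(-48−2·-1)/(16/3)=-69/8
row 3: denom=4−1·3/16=61/16; d'=(60−1·-69/8)/(61/16)=18
row 4: denom=6−1·16/61=350/61; d'=(-54−1·18)/(350/61)=-2196/175
back: M4=-2196/175
back: M3=18−16/61·-2196/175=3726/175
back: M2=-69/8−3/16·3726/175=-2208/175
back: M1=-1−1/3·-2208/175=561/175
M: M0=0, M1=561/175, M2=-2208/175, M3=3726/175, M4=-2196/175, M5=0
seg 0: a=-5, c=M0/2=0, d=(M1−M0)/(6·1)=187/350, b=Δ0−h0·(2M0+M1)/6=1213/350
seg 1: a=-1, c=M1/2=561/350, d=(M2−M1)/(6·2)=-923/700, b=Δ1−h1·(2M1+M2)/6=887/175
seg 2: a=5, c=M2/2=-1104/175, d=(M3−M2)/(6·1)=989/175, b=Δ2−h2·(2M2+M3)/6=-152/35
seg 3: a=0, c=M3/2=1863/175, d=(M4−M3)/(6·1)=-141/25, b=Δ3−h3·(2M3+M4)/6=-1/175
seg 4: a=5, c=M4/2=-1098/175, d=(M5−M4)/(6·2)=183/175, b=Δ4−h4·(2M4+M5)/6=764/175
t_q=6 → seg 4, τ=1; S=5+764/175·τ+-1098/175·τ²+183/175·τ³=724/175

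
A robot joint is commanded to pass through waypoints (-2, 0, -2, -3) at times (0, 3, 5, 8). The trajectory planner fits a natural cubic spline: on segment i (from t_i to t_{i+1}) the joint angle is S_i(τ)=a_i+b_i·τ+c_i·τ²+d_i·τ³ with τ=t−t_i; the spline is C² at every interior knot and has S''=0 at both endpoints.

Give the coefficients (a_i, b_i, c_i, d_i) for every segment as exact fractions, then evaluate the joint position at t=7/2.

  seg 0: a=-2 b=59/48 c=0 d=-1/16
  seg 1: a=0 b=-11/24 c=-9/16 d=7/48
  seg 2: a=-2 b=-23/24 c=5/16 d=-5/144
S(7/2) = -45/128

Δ: Δ0=2/3, Δ1=-1, Δ2=-1/3
row 1: diag=10, rhs=-10; c'=1/5, d'=-1
row 2: denom=10−2·1/5=48/5; d'=(4−2·-1)/(48/5)=5/8
back: M2=5/8
back: M1=-1−1/5·5/8=-9/8
M: M0=0, M1=-9/8, M2=5/8, M3=0
seg 0: a=-2, c=M0/2=0, d=(M1−M0)/(6·3)=-1/16, b=Δ0−h0·(2M0+M1)/6=59/48
seg 1: a=0, c=M1/2=-9/16, d=(M2−M1)/(6·2)=7/48, b=Δ1−h1·(2M1+M2)/6=-11/24
seg 2: a=-2, c=M2/2=5/16, d=(M3−M2)/(6·3)=-5/144, b=Δ2−h2·(2M2+M3)/6=-23/24
t_q=7/2 → seg 1, τ=1/2; S=0+-11/24·τ+-9/16·τ²+7/48·τ³=-45/128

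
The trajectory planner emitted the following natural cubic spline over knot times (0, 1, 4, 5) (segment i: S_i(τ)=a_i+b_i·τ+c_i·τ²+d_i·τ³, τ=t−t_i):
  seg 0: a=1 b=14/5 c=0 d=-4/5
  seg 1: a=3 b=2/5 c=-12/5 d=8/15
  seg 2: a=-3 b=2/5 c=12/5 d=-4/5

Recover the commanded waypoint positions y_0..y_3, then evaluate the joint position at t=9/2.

y_0=1 y_1=3 y_2=-3 y_3=-1
S(9/2) = -23/10

y_0 = S_0(0) = a_0 = 1
y_1 = S_1(0) = a_1 = 3
y_2 = S_2(0) = a_2 = -3
y_3 = S_2(1) = -1
t_q=9/2 is in segment 2 (τ=1/2); S_2(τ)=-23/10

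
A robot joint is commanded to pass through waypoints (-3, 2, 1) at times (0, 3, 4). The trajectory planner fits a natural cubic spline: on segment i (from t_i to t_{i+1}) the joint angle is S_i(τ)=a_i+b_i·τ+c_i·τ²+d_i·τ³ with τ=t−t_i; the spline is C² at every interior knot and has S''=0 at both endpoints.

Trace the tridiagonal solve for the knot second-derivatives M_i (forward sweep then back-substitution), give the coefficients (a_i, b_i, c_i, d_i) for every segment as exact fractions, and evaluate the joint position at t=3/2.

  seg 0: a=-3 b=8/3 c=0 d=-1/9
  seg 1: a=2 b=-1/3 c=-1 d=1/3
S(3/2) = 5/8

Δ: Δ0=5/3, Δ1=-1
row 1: diag=8, rhs=-16; c'=1/8, d'=-2
back: M1=-2
M: M0=0, M1=-2, M2=0
seg 0: a=-3, c=M0/2=0, d=(M1−M0)/(6·3)=-1/9, b=Δ0−h0·(2M0+M1)/6=8/3
seg 1: a=2, c=M1/2=-1, d=(M2−M1)/(6·1)=1/3, b=Δ1−h1·(2M1+M2)/6=-1/3
t_q=3/2 → seg 0, τ=3/2; S=-3+8/3·τ+0·τ²+-1/9·τ³=5/8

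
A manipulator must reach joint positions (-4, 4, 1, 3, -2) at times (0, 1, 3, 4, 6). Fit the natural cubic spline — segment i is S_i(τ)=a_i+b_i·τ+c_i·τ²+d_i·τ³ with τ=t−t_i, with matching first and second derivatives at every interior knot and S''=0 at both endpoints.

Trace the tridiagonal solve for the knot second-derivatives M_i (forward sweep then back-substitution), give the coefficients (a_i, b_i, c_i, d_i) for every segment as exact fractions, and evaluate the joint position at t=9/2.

  seg 0: a=-4 b=3743/372 c=0 d=-767/372
  seg 1: a=4 b=721/186 c=-767/124 d=1301/744
  seg 2: a=1 b=11/93 c=267/62 d=-451/186
  seg 3: a=3 b=271/186 c=-92/31 d=46/93
S(9/2) = 189/62

Δ: Δ0=8, Δ1=-3/2, Δ2=2, Δ3=-5/2
row 1: diag=6, rhs=-57; c'=1/3, d'=-19/2
row 2: denom=6−2·1/3=16/3; d'=(21−2·-19/2)/(16/3)=15/2
row 3: denom=6−1·3/16=93/16; d'=(-27−1·15/2)/(93/16)=-184/31
back: M3=-184/31
back: M2=15/2−3/16·-184/31=267/31
back: M1=-19/2−1/3·267/31=-767/62
M: M0=0, M1=-767/62, M2=267/31, M3=-184/31, M4=0
seg 0: a=-4, c=M0/2=0, d=(M1−M0)/(6·1)=-767/372, b=Δ0−h0·(2M0+M1)/6=3743/372
seg 1: a=4, c=M1/2=-767/124, d=(M2−M1)/(6·2)=1301/744, b=Δ1−h1·(2M1+M2)/6=721/186
seg 2: a=1, c=M2/2=267/62, d=(M3−M2)/(6·1)=-451/186, b=Δ2−h2·(2M2+M3)/6=11/93
seg 3: a=3, c=M3/2=-92/31, d=(M4−M3)/(6·2)=46/93, b=Δ3−h3·(2M3+M4)/6=271/186
t_q=9/2 → seg 3, τ=1/2; S=3+271/186·τ+-92/31·τ²+46/93·τ³=189/62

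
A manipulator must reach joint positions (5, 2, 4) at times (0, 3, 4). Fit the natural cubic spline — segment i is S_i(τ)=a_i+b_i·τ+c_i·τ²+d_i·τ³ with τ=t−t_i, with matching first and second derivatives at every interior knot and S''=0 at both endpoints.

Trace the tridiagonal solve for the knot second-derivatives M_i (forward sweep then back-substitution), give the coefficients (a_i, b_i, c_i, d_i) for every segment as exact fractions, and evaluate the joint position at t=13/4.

Δ: Δ0=-1, Δ1=2
row 1: diag=8, rhs=18; c'=1/8, d'=9/4
back: M1=9/4
M: M0=0, M1=9/4, M2=0
seg 0: a=5, c=M0/2=0, d=(M1−M0)/(6·3)=1/8, b=Δ0−h0·(2M0+M1)/6=-17/8
seg 1: a=2, c=M1/2=9/8, d=(M2−M1)/(6·1)=-3/8, b=Δ1−h1·(2M1+M2)/6=5/4
t_q=13/4 → seg 1, τ=1/4; S=2+5/4·τ+9/8·τ²+-3/8·τ³=1217/512

  seg 0: a=5 b=-17/8 c=0 d=1/8
  seg 1: a=2 b=5/4 c=9/8 d=-3/8
S(13/4) = 1217/512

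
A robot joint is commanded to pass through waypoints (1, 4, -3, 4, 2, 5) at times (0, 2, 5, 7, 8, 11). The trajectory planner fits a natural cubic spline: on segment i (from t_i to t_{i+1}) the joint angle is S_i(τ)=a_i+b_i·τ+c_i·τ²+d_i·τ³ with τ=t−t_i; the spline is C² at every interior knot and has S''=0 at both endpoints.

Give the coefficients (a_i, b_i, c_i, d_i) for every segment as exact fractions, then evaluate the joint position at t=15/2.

  seg 0: a=1 b=23005/7914 c=0 d=-5567/15828
  seg 1: a=4 b=-10397/7914 c=-5567/2638 d=21017/35613
  seg 2: a=-3 b=15499/7914 c=25333/7914 d=-6411/5276
  seg 3: a=4 b=1433/7914 c=-16183/3957 d=5035/2638
  seg 4: a=2 b=-8992/3957 c=12949/7914 d=-12949/71226
S(15/2) = 209353/63312

Δ: Δ0=3/2, Δ1=-7/3, Δ2=7/2, Δ3=-2, Δ4=1
row 1: diag=10, rhs=-23; c'=3/10, d'=-23/10
row 2: denom=10−3·3/10=91/10; d'=(35−3·-23/10)/(91/10)=419/91
row 3: denom=6−2·20/91=506/91; d'=(-33−2·419/91)/(506/91)=-167/22
row 4: denom=8−1·91/506=3957/506; d'=(18−1·-167/22)/(3957/506)=12949/3957
back: M4=12949/3957
back: M3=-167/22−91/506·12949/3957=-32366/3957
back: M2=419/91−20/91·-32366/3957=25333/3957
back: M1=-23/10−3/10·25333/3957=-5567/1319
M: M0=0, M1=-5567/1319, M2=25333/3957, M3=-32366/3957, M4=12949/3957, M5=0
seg 0: a=1, c=M0/2=0, d=(M1−M0)/(6·2)=-5567/15828, b=Δ0−h0·(2M0+M1)/6=23005/7914
seg 1: a=4, c=M1/2=-5567/2638, d=(M2−M1)/(6·3)=21017/35613, b=Δ1−h1·(2M1+M2)/6=-10397/7914
seg 2: a=-3, c=M2/2=25333/7914, d=(M3−M2)/(6·2)=-6411/5276, b=Δ2−h2·(2M2+M3)/6=15499/7914
seg 3: a=4, c=M3/2=-16183/3957, d=(M4−M3)/(6·1)=5035/2638, b=Δ3−h3·(2M3+M4)/6=1433/7914
seg 4: a=2, c=M4/2=12949/7914, d=(M5−M4)/(6·3)=-12949/71226, b=Δ4−h4·(2M4+M5)/6=-8992/3957
t_q=15/2 → seg 3, τ=1/2; S=4+1433/7914·τ+-16183/3957·τ²+5035/2638·τ³=209353/63312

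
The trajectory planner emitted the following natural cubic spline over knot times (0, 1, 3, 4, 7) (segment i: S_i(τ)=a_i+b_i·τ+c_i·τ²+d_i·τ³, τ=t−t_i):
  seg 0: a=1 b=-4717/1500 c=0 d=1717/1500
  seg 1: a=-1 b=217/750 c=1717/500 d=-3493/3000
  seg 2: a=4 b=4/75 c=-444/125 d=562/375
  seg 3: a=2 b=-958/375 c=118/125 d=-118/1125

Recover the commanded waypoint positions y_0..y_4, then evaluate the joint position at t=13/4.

y_0=1 y_1=-1 y_2=4 y_3=2 y_4=0
S(13/4) = 15259/4000

y_0 = S_0(0) = a_0 = 1
y_1 = S_1(0) = a_1 = -1
y_2 = S_2(0) = a_2 = 4
y_3 = S_3(0) = a_3 = 2
y_4 = S_3(3) = 0
t_q=13/4 is in segment 2 (τ=1/4); S_2(τ)=15259/4000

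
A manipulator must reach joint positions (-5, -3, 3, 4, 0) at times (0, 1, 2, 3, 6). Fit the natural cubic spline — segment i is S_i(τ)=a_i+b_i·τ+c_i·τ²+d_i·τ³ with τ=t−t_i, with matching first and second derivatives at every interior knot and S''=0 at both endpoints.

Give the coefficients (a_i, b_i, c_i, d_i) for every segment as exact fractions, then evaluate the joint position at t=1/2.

Δ: Δ0=2, Δ1=6, Δ2=1, Δ3=-4/3
row 1: diag=4, rhs=24; c'=1/4, d'=6
row 2: denom=4−1·1/4=15/4; d'=(-30−1·6)/(15/4)=-48/5
row 3: denom=8−1·4/15=116/15; d'=(-14−1·-48/5)/(116/15)=-33/58
back: M3=-33/58
back: M2=-48/5−4/15·-33/58=-274/29
back: M1=6−1/4·-274/29=485/58
M: M0=0, M1=485/58, M2=-274/29, M3=-33/58, M4=0
seg 0: a=-5, c=M0/2=0, d=(M1−M0)/(6·1)=485/348, b=Δ0−h0·(2M0+M1)/6=211/348
seg 1: a=-3, c=M1/2=485/116, d=(M2−M1)/(6·1)=-1033/348, b=Δ1−h1·(2M1+M2)/6=833/174
seg 2: a=3, c=M2/2=-137/29, d=(M3−M2)/(6·1)=515/348, b=Δ2−h2·(2M2+M3)/6=1477/348
seg 3: a=4, c=M3/2=-33/116, d=(M4−M3)/(6·3)=11/348, b=Δ3−h3·(2M3+M4)/6=-133/174
t_q=1/2 → seg 0, τ=1/2; S=-5+211/348·τ+0·τ²+485/348·τ³=-4197/928

  seg 0: a=-5 b=211/348 c=0 d=485/348
  seg 1: a=-3 b=833/174 c=485/116 d=-1033/348
  seg 2: a=3 b=1477/348 c=-137/29 d=515/348
  seg 3: a=4 b=-133/174 c=-33/116 d=11/348
S(1/2) = -4197/928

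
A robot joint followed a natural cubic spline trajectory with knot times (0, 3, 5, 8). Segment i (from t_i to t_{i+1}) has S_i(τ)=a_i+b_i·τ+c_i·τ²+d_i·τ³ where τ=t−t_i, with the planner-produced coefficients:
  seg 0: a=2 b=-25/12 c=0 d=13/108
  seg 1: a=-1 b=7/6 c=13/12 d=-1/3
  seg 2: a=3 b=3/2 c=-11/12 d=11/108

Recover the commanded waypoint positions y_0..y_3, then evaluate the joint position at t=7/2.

y_0 = S_0(0) = a_0 = 2
y_1 = S_1(0) = a_1 = -1
y_2 = S_2(0) = a_2 = 3
y_3 = S_2(3) = 2
t_q=7/2 is in segment 1 (τ=1/2); S_1(τ)=-3/16

y_0=2 y_1=-1 y_2=3 y_3=2
S(7/2) = -3/16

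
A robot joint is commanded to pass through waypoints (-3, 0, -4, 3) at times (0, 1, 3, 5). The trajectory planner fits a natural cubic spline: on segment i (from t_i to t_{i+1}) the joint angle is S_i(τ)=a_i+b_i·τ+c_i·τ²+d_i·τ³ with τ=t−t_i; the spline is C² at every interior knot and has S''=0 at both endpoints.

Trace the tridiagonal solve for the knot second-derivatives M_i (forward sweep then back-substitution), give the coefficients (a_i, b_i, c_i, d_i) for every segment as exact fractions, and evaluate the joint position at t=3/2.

Δ: Δ0=3, Δ1=-2, Δ2=7/2
row 1: diag=6, rhs=-30; c'=1/3, d'=-5
row 2: denom=8−2·1/3=22/3; d'=(33−2·-5)/(22/3)=129/22
back: M2=129/22
back: M1=-5−1/3·129/22=-153/22
M: M0=0, M1=-153/22, M2=129/22, M3=0
seg 0: a=-3, c=M0/2=0, d=(M1−M0)/(6·1)=-51/44, b=Δ0−h0·(2M0+M1)/6=183/44
seg 1: a=0, c=M1/2=-153/44, d=(M2−M1)/(6·2)=47/44, b=Δ1−h1·(2M1+M2)/6=15/22
seg 2: a=-4, c=M2/2=129/44, d=(M3−M2)/(6·2)=-43/88, b=Δ2−h2·(2M2+M3)/6=-9/22
t_q=3/2 → seg 1, τ=1/2; S=0+15/22·τ+-153/44·τ²+47/44·τ³=-139/352

  seg 0: a=-3 b=183/44 c=0 d=-51/44
  seg 1: a=0 b=15/22 c=-153/44 d=47/44
  seg 2: a=-4 b=-9/22 c=129/44 d=-43/88
S(3/2) = -139/352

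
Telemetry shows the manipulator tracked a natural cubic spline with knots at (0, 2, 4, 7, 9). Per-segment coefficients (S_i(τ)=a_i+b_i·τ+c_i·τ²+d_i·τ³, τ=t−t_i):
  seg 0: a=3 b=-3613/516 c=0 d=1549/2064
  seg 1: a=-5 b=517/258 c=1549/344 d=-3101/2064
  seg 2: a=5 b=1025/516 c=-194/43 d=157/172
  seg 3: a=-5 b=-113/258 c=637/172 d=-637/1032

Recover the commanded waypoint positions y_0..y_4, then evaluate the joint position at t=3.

y_0=3 y_1=-5 y_2=5 y_3=-5 y_4=4
S(3) = 3/688

y_0 = S_0(0) = a_0 = 3
y_1 = S_1(0) = a_1 = -5
y_2 = S_2(0) = a_2 = 5
y_3 = S_3(0) = a_3 = -5
y_4 = S_3(2) = 4
t_q=3 is in segment 1 (τ=1); S_1(τ)=3/688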